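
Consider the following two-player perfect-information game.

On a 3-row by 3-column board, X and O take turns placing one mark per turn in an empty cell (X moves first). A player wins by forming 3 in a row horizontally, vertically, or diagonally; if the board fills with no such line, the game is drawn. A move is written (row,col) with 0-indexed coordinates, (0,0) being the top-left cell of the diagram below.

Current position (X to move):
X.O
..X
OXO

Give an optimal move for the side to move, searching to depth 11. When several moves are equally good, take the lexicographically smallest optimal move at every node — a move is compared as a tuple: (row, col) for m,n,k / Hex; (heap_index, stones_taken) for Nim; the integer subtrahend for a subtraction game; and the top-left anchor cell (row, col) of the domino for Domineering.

p1 X@[X.O/..X/OXO]: (0,1)[XXO/..X/OXO]-1 (1,0)[X.O/X.X/OXO]-1 (1,1)[X.O/.XX/OXO]+1*
p2 O@[X.O/.XX/OXO]: (0,1)[XOO/.XX/OXO]-1* (1,0)[X.O/OXX/OXO]-1
p3 X@[XOO/.XX/OXO]: (1,0)[XOO/XXX/OXO]+1*
p4 O@[XOO/XXX/OXO] terminal -1; root [X.O/..X/OXO] d11

X's best at [X.O/..X/OXO]: (1,1)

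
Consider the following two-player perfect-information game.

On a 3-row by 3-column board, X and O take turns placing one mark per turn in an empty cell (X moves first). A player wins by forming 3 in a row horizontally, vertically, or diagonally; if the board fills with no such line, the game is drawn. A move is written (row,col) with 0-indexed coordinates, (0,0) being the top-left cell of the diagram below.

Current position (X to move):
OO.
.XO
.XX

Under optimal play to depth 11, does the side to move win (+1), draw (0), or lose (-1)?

value(OO./.XO/.XX, X) = +1

[OO./.XO/.XX] X move#1: (0,2):+0/OOX/.XO/.XX, (1,0):-1/OO./XXO/.XX, (2,0):+1/OO./.XO/XXX*
[OO./.XO/XXX] end (terminal -1, O#2); searched OO./.XO/.XX to 11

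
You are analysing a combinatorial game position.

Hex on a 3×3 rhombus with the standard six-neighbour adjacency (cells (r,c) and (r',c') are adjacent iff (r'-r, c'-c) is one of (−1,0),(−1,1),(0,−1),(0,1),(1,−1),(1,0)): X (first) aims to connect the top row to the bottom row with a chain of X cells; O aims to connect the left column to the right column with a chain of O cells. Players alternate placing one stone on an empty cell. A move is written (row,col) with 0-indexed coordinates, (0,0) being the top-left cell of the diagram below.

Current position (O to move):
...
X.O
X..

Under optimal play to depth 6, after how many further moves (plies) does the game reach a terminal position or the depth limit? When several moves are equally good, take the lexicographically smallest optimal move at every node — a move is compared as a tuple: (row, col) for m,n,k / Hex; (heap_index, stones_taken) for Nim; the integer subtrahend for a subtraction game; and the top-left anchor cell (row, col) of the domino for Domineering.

PV length from [.../X.O/X..]: 2 plies

p1 O@[.../X.O/X..]: (0,0)[O../X.O/X..]-1* (0,1)[.O./X.O/X..]-1 (0,2)[..O/X.O/X..]-1 (1,1)[.../XOO/X..]-1 (2,1)[.../X.O/XO.]-1 (2,2)[.../X.O/X.O]-1
p2 X@[O../X.O/X..]: (0,1)[OX./X.O/X..]+1* (0,2)[O.X/X.O/X..]+1 (1,1)[O../XXO/X..]+1 (2,1)[O../X.O/XX.]-1 (2,2)[O../X.O/X.X]-1
p3 O@[OX./X.O/X..] terminal -1; root [.../X.O/X..] d6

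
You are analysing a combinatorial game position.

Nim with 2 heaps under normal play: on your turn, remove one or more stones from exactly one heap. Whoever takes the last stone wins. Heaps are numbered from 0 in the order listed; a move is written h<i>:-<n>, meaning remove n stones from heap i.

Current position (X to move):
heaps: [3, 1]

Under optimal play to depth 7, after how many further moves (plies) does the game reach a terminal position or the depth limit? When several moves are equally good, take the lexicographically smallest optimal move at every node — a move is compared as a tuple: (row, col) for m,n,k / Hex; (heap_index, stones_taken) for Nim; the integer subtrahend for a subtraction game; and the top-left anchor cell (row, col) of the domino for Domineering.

[(3,1)] X move#1: h0:-1:-1/(2,1), h0:-2:+1/(1,1)*, h0:-3:-1/(0,1), h1:-1:-1/(3,0)
[(1,1)] O move#2: h0:-1:-1/(0,1)*, h1:-1:-1/(1,0)
[(0,1)] X move#3: h1:-1:+1/(0,0)*
[(0,0)] end (terminal -1, O#4); searched (3,1) to 7

PV length from [(3,1)]: 3 plies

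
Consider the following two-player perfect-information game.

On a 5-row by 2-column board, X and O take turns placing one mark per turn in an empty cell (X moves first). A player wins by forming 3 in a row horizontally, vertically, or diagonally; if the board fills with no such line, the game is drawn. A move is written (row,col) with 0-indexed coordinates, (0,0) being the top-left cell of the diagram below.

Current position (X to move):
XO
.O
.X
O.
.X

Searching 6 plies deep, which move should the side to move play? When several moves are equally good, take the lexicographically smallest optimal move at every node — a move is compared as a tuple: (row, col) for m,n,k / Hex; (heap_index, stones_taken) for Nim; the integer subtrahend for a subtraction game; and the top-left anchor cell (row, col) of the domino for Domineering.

p1 X@[XO/.O/.X/O./.X]: (1,0)[XO/XO/.X/O./.X]+1* (2,0)[XO/.O/XX/O./.X]+1 (3,1)[XO/.O/.X/OX/.X]+1 (4,0)[XO/.O/.X/O./XX]+0
p2 O@[XO/XO/.X/O./.X]: (2,0)[XO/XO/OX/O./.X]-1* (3,1)[XO/XO/.X/OO/.X]-1 (4,0)[XO/XO/.X/O./OX]-1
p3 X@[XO/XO/OX/O./.X]: (3,1)[XO/XO/OX/OX/.X]+1* (4,0)[XO/XO/OX/O./XX]+0
p4 O@[XO/XO/OX/OX/.X] terminal -1; root [XO/.O/.X/O./.X] d6

X's best at [XO/.O/.X/O./.X]: (1,0)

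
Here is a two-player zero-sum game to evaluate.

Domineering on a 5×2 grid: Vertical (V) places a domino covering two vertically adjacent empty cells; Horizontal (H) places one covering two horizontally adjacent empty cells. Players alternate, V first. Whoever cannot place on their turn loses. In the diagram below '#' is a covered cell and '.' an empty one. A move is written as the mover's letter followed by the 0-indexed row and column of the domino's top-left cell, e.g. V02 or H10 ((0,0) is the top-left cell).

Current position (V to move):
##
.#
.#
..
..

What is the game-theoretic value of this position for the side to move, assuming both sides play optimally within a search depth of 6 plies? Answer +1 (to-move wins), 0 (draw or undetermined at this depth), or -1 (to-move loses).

[##/.#/.#/../..] V move#1: V10:-1/##/##/##/../.., V20:-1/##/.#/##/#./.., V30:+1/##/.#/.#/#./#.*, V31:+1/##/.#/.#/.#/.#
[##/.#/.#/#./#.] end (terminal -1, H#2); searched ##/.#/.#/../.. to 6

value(##/.#/.#/../.., V) = +1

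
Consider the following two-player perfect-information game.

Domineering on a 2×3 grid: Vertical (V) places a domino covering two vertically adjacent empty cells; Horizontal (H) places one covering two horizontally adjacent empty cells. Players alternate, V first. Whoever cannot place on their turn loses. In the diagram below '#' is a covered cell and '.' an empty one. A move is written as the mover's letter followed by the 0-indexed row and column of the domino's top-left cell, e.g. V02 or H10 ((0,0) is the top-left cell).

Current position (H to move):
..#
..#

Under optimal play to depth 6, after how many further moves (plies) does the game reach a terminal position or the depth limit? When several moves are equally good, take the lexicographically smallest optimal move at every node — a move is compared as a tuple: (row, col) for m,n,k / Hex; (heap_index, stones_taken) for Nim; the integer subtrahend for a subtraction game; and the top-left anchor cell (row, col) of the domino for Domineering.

[..#/..#] H move#1: H00:+1/###/..#*, H10:+1/..#/###
[###/..#] end (terminal -1, V#2); searched ..#/..# to 6

PV length from [..#/..#]: 1 ply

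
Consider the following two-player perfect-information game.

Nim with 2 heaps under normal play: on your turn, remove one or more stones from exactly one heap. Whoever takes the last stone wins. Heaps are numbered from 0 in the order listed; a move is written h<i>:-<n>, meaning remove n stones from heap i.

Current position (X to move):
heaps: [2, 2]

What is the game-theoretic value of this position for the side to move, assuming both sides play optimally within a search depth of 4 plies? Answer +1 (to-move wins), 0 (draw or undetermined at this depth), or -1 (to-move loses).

p1 X@[(2,2)]: h0:-1[(1,2)]-1* h0:-2[(0,2)]-1 h1:-1[(2,1)]-1 h1:-2[(2,0)]-1
p2 O@[(1,2)]: h0:-1[(0,2)]-1 h1:-1[(1,1)]+1* h1:-2[(1,0)]-1
p3 X@[(1,1)]: h0:-1[(0,1)]-1* h1:-1[(1,0)]-1
p4 O@[(0,1)]: h1:-1[(0,0)]+1*
p5 X@[(0,0)] terminal -1; root [(2,2)] d4

value((2,2), X) = -1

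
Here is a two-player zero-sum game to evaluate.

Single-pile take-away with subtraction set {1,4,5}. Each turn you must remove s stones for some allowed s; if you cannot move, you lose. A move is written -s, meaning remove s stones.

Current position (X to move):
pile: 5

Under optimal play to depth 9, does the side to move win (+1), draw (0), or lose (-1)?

ply 1, X at 5 | -1=-1→4; -4=-1→1; -5=+1→0*
ply 2: 0 is terminal -1 (O); from 5 depth 9

value(5, X) = +1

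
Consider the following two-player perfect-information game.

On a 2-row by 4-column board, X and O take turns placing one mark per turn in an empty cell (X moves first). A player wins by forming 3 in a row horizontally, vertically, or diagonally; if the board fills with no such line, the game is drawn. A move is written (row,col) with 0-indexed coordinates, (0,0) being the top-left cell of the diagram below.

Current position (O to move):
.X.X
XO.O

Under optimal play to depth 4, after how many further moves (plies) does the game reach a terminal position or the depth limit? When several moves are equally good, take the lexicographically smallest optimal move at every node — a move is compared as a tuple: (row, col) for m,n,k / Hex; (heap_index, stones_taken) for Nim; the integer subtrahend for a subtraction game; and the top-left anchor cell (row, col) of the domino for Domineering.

PV length from [.X.X/XO.O]: 1 ply

ply 1, O at .X.X/XO.O | (0,0)=-1→OX.X/XO.O; (0,2)=+0→.XOX/XO.O; (1,2)=+1→.X.X/XOOO*
ply 2: .X.X/XOOO is terminal -1 (X); from .X.X/XO.O depth 4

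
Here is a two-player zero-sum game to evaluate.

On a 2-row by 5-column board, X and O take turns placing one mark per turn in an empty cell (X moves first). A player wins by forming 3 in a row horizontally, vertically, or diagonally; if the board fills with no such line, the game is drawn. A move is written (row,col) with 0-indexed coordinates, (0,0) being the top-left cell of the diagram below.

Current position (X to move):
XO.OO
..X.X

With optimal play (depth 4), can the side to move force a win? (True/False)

X winning at [XO.OO/..X.X]: True

p1 X@[XO.OO/..X.X]: (0,2)[XOXOO/..X.X]+0 (1,0)[XO.OO/X.X.X]-1 (1,1)[XO.OO/.XX.X]-1 (1,3)[XO.OO/..XXX]+1*
p2 O@[XO.OO/..XXX] terminal -1; root [XO.OO/..X.X] d4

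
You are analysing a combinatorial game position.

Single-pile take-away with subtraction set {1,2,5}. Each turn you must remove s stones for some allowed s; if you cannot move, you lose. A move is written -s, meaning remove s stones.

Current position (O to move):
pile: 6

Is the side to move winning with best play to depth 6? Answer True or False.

O winning at [6]: False

ply 1, O at 6 | -1=-1→5*; -2=-1→4; -5=-1→1
ply 2, X at 5 | -1=-1→4; -2=+1→3*; -5=+1→0
ply 3, O at 3 | -1=-1→2*; -2=-1→1
ply 4, X at 2 | -1=-1→1; -2=+1→0*
ply 5: 0 is terminal -1 (O); from 6 depth 6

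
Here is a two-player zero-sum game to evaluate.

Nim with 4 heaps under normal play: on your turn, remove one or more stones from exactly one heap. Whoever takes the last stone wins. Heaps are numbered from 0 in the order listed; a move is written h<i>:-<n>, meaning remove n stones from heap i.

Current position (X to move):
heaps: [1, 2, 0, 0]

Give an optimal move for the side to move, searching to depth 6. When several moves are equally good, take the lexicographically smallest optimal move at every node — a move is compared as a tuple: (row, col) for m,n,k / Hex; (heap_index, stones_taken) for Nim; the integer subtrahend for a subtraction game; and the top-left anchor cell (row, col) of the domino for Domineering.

ply 1, X at (1,2,0,0) | h0:-1=-1→(0,2,0,0); h1:-1=+1→(1,1,0,0)*; h1:-2=-1→(1,0,0,0)
ply 2, O at (1,1,0,0) | h0:-1=-1→(0,1,0,0)*; h1:-1=-1→(1,0,0,0)
ply 3, X at (0,1,0,0) | h1:-1=+1→(0,0,0,0)*
ply 4: (0,0,0,0) is terminal -1 (O); from (1,2,0,0) depth 6

X's best at [(1,2,0,0)]: h1:-1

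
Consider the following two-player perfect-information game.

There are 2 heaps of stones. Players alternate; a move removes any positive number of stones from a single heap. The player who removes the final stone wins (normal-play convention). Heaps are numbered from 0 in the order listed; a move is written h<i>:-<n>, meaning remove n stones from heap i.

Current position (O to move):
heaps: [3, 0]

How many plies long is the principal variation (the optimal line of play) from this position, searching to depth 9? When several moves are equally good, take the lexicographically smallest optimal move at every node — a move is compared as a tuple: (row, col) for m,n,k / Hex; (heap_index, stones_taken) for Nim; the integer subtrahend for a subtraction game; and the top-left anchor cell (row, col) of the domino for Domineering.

PV length from [(3,0)]: 1 ply

p1 O@[(3,0)]: h0:-1[(2,0)]-1 h0:-2[(1,0)]-1 h0:-3[(0,0)]+1*
p2 X@[(0,0)] terminal -1; root [(3,0)] d9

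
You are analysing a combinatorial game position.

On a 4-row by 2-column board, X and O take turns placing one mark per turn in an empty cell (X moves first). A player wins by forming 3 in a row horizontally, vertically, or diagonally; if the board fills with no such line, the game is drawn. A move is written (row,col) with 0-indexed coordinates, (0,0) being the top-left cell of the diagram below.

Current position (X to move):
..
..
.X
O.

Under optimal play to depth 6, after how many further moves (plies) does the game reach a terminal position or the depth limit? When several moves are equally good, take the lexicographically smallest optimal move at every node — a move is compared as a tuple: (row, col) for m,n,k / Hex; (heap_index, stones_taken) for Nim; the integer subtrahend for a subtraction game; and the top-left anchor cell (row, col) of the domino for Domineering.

PV length from [../../.X/O.]: 3 plies

ply 1, X at ../../.X/O. | (0,0)=+0→X./../.X/O.; (0,1)=+0→.X/../.X/O.; (1,0)=+0→../X./.X/O.; (1,1)=+1→../.X/.X/O.*; (2,0)=+0→../../XX/O.; (3,1)=+0→../../.X/OX
ply 2, O at ../.X/.X/O. | (0,0)=-1→O./.X/.X/O.*; (0,1)=-1→.O/.X/.X/O.; (1,0)=-1→../OX/.X/O.; (2,0)=-1→../.X/OX/O.; (3,1)=-1→../.X/.X/OO
ply 3, X at O./.X/.X/O. | (0,1)=+1→OX/.X/.X/O.*; (1,0)=+1→O./XX/.X/O.; (2,0)=+1→O./.X/XX/O.; (3,1)=+1→O./.X/.X/OX
ply 4: OX/.X/.X/O. is terminal -1 (O); from ../../.X/O. depth 6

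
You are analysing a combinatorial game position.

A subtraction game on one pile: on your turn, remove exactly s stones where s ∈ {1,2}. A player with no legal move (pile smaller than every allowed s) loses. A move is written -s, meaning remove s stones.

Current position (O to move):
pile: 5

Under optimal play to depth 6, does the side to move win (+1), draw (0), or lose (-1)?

ply 1, O at 5 | -1=-1→4; -2=+1→3*
ply 2, X at 3 | -1=-1→2*; -2=-1→1
ply 3, O at 2 | -1=-1→1; -2=+1→0*
ply 4: 0 is terminal -1 (X); from 5 depth 6

value(5, O) = +1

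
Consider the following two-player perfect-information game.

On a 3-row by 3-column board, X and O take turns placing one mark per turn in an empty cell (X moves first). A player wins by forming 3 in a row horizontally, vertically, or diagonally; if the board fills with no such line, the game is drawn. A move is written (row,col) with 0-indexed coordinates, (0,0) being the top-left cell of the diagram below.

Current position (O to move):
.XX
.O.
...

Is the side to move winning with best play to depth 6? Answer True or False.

ply 1, O at .XX/.O./... | (0,0)=+0→OXX/.O./...*; (1,0)=-1→.XX/OO./...; (1,2)=-1→.XX/.OO/...; (2,0)=-1→.XX/.O./O..; (2,1)=-1→.XX/.O./.O.; (2,2)=-1→.XX/.O./..O
ply 2, X at OXX/.O./... | (1,0)=-1→OXX/XO./...; (1,2)=-1→OXX/.OX/...; (2,0)=-1→OXX/.O./X..; (2,1)=-1→OXX/.O./.X.; (2,2)=+0→OXX/.O./..X*
ply 3, O at OXX/.O./..X | (1,0)=-1→OXX/OO./..X; (1,2)=+0→OXX/.OO/..X*; (2,0)=-1→OXX/.O./O.X; (2,1)=-1→OXX/.O./.OX
ply 4, X at OXX/.OO/..X | (1,0)=+0→OXX/XOO/..X*; (2,0)=-1→OXX/.OO/X.X; (2,1)=-1→OXX/.OO/.XX
ply 5, O at OXX/XOO/..X | (2,0)=+0→OXX/XOO/O.X*; (2,1)=+0→OXX/XOO/.OX
ply 6, X at OXX/XOO/O.X | (2,1)=+0→OXX/XOO/OXX*
ply 7: OXX/XOO/OXX is terminal +0 (O); from .XX/.O./... depth 6

O winning at [.XX/.O./...]: False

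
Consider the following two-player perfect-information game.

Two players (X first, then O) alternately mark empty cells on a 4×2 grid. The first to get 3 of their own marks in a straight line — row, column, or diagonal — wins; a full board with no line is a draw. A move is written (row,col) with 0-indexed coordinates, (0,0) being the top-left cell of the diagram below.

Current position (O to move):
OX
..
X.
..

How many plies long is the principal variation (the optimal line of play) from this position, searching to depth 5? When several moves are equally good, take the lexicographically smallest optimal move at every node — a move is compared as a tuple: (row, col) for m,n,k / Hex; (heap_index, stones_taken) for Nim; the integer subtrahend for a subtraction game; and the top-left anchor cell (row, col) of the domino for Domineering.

[OX/../X./..] O move#1: (1,0):+0/OX/O./X./..*, (1,1):+0/OX/.O/X./.., (2,1):+0/OX/../XO/.., (3,0):+0/OX/../X./O., (3,1):+0/OX/../X./.O
[OX/O./X./..] X move#2: (1,1):+0/OX/OX/X./..*, (2,1):+0/OX/O./XX/.., (3,0):+0/OX/O./X./X., (3,1):+0/OX/O./X./.X
[OX/OX/X./..] O move#3: (2,1):+0/OX/OX/XO/..*, (3,0):-1/OX/OX/X./O., (3,1):-1/OX/OX/X./.O
[OX/OX/XO/..] X move#4: (3,0):+0/OX/OX/XO/X.*, (3,1):+0/OX/OX/XO/.X
[OX/OX/XO/X.] O move#5: (3,1):+0/OX/OX/XO/XO*
[OX/OX/XO/XO] end (terminal +0, X#6); searched OX/../X./.. to 5

PV length from [OX/../X./..]: 5 plies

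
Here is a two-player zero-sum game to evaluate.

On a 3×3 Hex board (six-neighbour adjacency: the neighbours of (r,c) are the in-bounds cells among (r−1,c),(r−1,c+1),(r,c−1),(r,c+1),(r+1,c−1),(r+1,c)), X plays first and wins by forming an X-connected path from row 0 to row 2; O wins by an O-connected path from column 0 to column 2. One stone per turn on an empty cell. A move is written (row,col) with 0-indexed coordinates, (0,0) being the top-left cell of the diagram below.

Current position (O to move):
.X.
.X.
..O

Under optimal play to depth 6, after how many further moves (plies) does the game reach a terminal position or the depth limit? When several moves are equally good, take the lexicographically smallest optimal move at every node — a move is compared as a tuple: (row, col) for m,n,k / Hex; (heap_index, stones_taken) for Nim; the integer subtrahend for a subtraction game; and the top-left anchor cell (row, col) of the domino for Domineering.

PV length from [.X./.X./..O]: 6 plies

p1 O@[.X./.X./..O]: (0,0)[OX./.X./..O]-1* (0,2)[.XO/.X./..O]-1 (1,0)[.X./OX./..O]-1 (1,2)[.X./.XO/..O]-1 (2,0)[.X./.X./O.O]-1 (2,1)[.X./.X./.OO]-1
p2 X@[OX./.X./..O]: (0,2)[OXX/.X./..O]+1* (1,0)[OX./XX./..O]+1 (1,2)[OX./.XX/..O]+1 (2,0)[OX./.X./X.O]+1 (2,1)[OX./.X./.XO]+1
p3 O@[OXX/.X./..O]: (1,0)[OXX/OX./..O]-1* (1,2)[OXX/.XO/..O]-1 (2,0)[OXX/.X./O.O]-1 (2,1)[OXX/.X./.OO]-1
p4 X@[OXX/OX./..O]: (1,2)[OXX/OXX/..O]+1* (2,0)[OXX/OX./X.O]+1 (2,1)[OXX/OX./.XO]+1
p5 O@[OXX/OXX/..O]: (2,0)[OXX/OXX/O.O]-1* (2,1)[OXX/OXX/.OO]-1
p6 X@[OXX/OXX/O.O]: (2,1)[OXX/OXX/OXO]+1*
p7 O@[OXX/OXX/OXO] terminal -1; root [.X./.X./..O] d6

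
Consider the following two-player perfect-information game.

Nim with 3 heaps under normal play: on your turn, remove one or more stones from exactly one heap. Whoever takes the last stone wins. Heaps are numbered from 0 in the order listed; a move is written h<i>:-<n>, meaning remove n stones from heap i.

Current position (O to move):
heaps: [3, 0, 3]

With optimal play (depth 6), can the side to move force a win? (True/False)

p1 O@[(3,0,3)]: h0:-1[(2,0,3)]-1* h0:-2[(1,0,3)]-1 h0:-3[(0,0,3)]-1 h2:-1[(3,0,2)]-1 h2:-2[(3,0,1)]-1 h2:-3[(3,0,0)]-1
p2 X@[(2,0,3)]: h0:-1[(1,0,3)]-1 h0:-2[(0,0,3)]-1 h2:-1[(2,0,2)]+1* h2:-2[(2,0,1)]-1 h2:-3[(2,0,0)]-1
p3 O@[(2,0,2)]: h0:-1[(1,0,2)]-1* h0:-2[(0,0,2)]-1 h2:-1[(2,0,1)]-1 h2:-2[(2,0,0)]-1
p4 X@[(1,0,2)]: h0:-1[(0,0,2)]-1 h2:-1[(1,0,1)]+1* h2:-2[(1,0,0)]-1
p5 O@[(1,0,1)]: h0:-1[(0,0,1)]-1* h2:-1[(1,0,0)]-1
p6 X@[(0,0,1)]: h2:-1[(0,0,0)]+1*
p7 O@[(0,0,0)] terminal -1; root [(3,0,3)] d6

O winning at [(3,0,3)]: False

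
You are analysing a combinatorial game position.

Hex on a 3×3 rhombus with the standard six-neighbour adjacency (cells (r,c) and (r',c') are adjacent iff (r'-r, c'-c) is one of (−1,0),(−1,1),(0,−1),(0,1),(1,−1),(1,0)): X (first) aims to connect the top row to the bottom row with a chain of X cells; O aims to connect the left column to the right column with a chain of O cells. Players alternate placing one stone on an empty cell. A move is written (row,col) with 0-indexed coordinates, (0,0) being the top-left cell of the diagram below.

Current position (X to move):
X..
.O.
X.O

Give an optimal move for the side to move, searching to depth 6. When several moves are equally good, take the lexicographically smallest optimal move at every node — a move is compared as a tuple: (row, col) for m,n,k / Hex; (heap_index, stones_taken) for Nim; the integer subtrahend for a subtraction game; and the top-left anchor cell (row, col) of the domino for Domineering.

[X../.O./X.O] X move#1: (0,1):-1/XX./.O./X.O, (0,2):-1/X.X/.O./X.O, (1,0):+1/X../XO./X.O*, (1,2):-1/X../.OX/X.O, (2,1):-1/X../.O./XXO
[X../XO./X.O] end (terminal -1, O#2); searched X../.O./X.O to 6

X's best at [X../.O./X.O]: (1,0)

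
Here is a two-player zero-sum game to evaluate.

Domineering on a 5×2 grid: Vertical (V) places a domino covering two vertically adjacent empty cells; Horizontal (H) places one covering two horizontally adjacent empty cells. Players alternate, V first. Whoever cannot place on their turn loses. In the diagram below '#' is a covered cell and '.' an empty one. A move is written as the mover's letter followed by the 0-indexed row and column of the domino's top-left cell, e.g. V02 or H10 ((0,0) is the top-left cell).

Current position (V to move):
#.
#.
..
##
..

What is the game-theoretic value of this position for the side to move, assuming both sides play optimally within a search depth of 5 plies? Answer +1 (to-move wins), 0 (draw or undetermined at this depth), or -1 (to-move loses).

[#./#./../##/..] V move#1: V01:-1/##/##/../##/..*, V11:-1/#./##/.#/##/..
[##/##/../##/..] H move#2: H20:+1/##/##/##/##/..*, H40:+1/##/##/../##/##
[##/##/##/##/..] end (terminal -1, V#3); searched #./#./../##/.. to 5

value(#./#./../##/.., V) = -1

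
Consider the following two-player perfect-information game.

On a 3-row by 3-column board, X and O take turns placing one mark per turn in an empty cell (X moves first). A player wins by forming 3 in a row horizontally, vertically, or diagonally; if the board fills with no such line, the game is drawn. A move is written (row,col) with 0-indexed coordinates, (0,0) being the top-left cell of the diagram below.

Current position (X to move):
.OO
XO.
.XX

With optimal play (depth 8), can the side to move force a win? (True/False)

X winning at [.OO/XO./.XX]: True

p1 X@[.OO/XO./.XX]: (0,0)[XOO/XO./.XX]-1 (1,2)[.OO/XOX/.XX]-1 (2,0)[.OO/XO./XXX]+1*
p2 O@[.OO/XO./XXX] terminal -1; root [.OO/XO./.XX] d8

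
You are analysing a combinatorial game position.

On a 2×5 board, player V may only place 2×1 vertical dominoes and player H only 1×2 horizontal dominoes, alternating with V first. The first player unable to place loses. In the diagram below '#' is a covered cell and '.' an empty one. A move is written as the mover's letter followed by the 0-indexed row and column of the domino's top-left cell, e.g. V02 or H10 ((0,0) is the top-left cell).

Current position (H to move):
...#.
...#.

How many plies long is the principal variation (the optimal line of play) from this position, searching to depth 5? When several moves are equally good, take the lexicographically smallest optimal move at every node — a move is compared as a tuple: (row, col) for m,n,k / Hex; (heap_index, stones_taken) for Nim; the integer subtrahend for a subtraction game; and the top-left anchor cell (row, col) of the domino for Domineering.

ply 1, H at ...#./...#. | H00=-1→##.#./...#.*; H01=-1→.###./...#.; H10=-1→...#./##.#.; H11=-1→...#./.###.
ply 2, V at ##.#./...#. | V02=+1→####./..##.*; V04=-1→##.##/...##
ply 3, H at ####./..##. | H10=-1→####./####.*
ply 4, V at ####./####. | V04=+1→#####/#####*
ply 5: #####/##### is terminal -1 (H); from ...#./...#. depth 5

PV length from [...#./...#.]: 4 plies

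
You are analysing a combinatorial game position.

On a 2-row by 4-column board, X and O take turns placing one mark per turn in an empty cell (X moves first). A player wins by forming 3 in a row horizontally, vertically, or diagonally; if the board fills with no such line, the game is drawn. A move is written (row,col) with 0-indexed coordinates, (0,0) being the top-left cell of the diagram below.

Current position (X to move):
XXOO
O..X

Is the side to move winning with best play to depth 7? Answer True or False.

[XXOO/O..X] X move#1: (1,1):+0/XXOO/OX.X*, (1,2):+0/XXOO/O.XX
[XXOO/OX.X] O move#2: (1,2):+0/XXOO/OXOX*
[XXOO/OXOX] end (terminal +0, X#3); searched XXOO/O..X to 7

X winning at [XXOO/O..X]: False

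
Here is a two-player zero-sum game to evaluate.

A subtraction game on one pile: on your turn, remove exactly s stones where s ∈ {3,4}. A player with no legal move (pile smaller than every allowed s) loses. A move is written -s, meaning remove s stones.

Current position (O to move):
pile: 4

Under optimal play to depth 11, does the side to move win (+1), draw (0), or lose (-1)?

p1 O@[4]: -3[1]+1* -4[0]+1
p2 X@[1] terminal -1; root [4] d11

value(4, O) = +1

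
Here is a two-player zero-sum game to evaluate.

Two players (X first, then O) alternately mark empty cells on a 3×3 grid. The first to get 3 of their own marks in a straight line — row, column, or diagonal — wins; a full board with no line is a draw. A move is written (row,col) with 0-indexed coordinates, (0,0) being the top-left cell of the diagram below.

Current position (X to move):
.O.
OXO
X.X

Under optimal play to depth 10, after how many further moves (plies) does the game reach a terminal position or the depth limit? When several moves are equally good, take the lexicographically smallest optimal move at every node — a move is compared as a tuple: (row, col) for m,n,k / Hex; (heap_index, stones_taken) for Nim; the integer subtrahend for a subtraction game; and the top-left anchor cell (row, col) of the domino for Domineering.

PV length from [.O./OXO/X.X]: 1 ply

[.O./OXO/X.X] X move#1: (0,0):+1/XO./OXO/X.X*, (0,2):+1/.OX/OXO/X.X, (2,1):+1/.O./OXO/XXX
[XO./OXO/X.X] end (terminal -1, O#2); searched .O./OXO/X.X to 10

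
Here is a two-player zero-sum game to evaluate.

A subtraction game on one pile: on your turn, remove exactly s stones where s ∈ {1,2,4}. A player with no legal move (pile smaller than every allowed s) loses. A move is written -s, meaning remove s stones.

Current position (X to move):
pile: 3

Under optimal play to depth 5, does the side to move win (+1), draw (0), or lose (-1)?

value(3, X) = -1

ply 1, X at 3 | -1=-1→2*; -2=-1→1
ply 2, O at 2 | -1=-1→1; -2=+1→0*
ply 3: 0 is terminal -1 (X); from 3 depth 5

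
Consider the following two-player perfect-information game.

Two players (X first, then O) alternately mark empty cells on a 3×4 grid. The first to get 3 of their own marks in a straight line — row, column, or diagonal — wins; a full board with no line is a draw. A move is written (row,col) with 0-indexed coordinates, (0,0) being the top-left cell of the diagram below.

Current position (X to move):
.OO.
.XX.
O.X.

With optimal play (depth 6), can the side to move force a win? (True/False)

p1 X@[.OO./.XX./O.X.]: (0,0)[XOO./.XX./O.X.]+1* (0,3)[.OOX/.XX./O.X.]-1 (1,0)[.OO./XXX./O.X.]+1 (1,3)[.OO./.XXX/O.X.]+1 (2,1)[.OO./.XX./OXX.]-1 (2,3)[.OO./.XX./O.XX]-1
p2 O@[XOO./.XX./O.X.] terminal -1; root [.OO./.XX./O.X.] d6

X winning at [.OO./.XX./O.X.]: True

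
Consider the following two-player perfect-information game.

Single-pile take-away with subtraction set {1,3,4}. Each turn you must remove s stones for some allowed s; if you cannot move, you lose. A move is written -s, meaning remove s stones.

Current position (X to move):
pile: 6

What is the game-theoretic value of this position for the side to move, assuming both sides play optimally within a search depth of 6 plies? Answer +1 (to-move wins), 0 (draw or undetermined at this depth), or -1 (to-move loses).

value(6, X) = +1

ply 1, X at 6 | -1=-1→5; -3=-1→3; -4=+1→2*
ply 2, O at 2 | -1=-1→1*
ply 3, X at 1 | -1=+1→0*
ply 4: 0 is terminal -1 (O); from 6 depth 6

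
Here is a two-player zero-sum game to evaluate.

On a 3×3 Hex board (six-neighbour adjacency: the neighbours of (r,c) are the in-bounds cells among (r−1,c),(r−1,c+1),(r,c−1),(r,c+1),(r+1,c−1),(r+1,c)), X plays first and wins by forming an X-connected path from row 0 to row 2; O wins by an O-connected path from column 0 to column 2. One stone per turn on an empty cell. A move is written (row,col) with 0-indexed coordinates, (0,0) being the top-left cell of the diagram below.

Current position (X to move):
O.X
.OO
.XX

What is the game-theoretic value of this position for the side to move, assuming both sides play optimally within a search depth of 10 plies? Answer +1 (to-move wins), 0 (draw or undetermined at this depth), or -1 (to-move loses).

value(O.X/.OO/.XX, X) = -1

[O.X/.OO/.XX] X move#1: (0,1):-1/OXX/.OO/.XX*, (1,0):-1/O.X/XOO/.XX, (2,0):-1/O.X/.OO/XXX
[OXX/.OO/.XX] O move#2: (1,0):+1/OXX/OOO/.XX*, (2,0):+1/OXX/.OO/OXX
[OXX/OOO/.XX] end (terminal -1, X#3); searched O.X/.OO/.XX to 10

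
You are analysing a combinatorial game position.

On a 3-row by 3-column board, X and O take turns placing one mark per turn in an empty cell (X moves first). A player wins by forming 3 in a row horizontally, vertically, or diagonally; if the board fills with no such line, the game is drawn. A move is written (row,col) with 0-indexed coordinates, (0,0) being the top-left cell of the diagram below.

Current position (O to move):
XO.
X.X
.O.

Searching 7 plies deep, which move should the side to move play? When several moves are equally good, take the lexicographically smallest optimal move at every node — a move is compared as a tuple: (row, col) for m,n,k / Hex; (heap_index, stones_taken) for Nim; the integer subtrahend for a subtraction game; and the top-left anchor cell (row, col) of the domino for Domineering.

O's best at [XO./X.X/.O.]: (1,1)

ply 1, O at XO./X.X/.O. | (0,2)=-1→XOO/X.X/.O.; (1,1)=+1→XO./XOX/.O.*; (2,0)=-1→XO./X.X/OO.; (2,2)=-1→XO./X.X/.OO
ply 2: XO./XOX/.O. is terminal -1 (X); from XO./X.X/.O. depth 7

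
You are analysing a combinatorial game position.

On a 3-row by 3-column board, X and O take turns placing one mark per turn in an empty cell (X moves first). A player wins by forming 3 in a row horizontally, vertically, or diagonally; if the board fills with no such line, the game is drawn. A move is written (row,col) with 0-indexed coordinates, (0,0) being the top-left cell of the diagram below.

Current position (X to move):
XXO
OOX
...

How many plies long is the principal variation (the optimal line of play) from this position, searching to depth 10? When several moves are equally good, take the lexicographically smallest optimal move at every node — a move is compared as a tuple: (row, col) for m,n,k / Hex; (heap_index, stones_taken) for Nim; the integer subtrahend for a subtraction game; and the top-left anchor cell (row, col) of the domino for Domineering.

ply 1, X at XXO/OOX/... | (2,0)=+0→XXO/OOX/X..*; (2,1)=-1→XXO/OOX/.X.; (2,2)=-1→XXO/OOX/..X
ply 2, O at XXO/OOX/X.. | (2,1)=+0→XXO/OOX/XO.*; (2,2)=+0→XXO/OOX/X.O
ply 3, X at XXO/OOX/XO. | (2,2)=+0→XXO/OOX/XOX*
ply 4: XXO/OOX/XOX is terminal +0 (O); from XXO/OOX/... depth 10

PV length from [XXO/OOX/...]: 3 plies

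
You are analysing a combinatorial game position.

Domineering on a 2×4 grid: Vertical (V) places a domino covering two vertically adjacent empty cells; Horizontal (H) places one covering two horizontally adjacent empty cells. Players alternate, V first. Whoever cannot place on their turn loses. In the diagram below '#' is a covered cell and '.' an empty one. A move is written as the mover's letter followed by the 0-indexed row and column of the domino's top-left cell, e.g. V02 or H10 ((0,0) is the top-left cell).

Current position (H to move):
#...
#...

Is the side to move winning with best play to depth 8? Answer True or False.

H winning at [#.../#...]: True

p1 H@[#.../#...]: H01[###./#...]+1* H02[#.##/#...]+1 H11[#.../###.]+1 H12[#.../#.##]+1
p2 V@[###./#...]: V03[####/#..#]-1*
p3 H@[####/#..#]: H11[####/####]+1*
p4 V@[####/####] terminal -1; root [#.../#...] d8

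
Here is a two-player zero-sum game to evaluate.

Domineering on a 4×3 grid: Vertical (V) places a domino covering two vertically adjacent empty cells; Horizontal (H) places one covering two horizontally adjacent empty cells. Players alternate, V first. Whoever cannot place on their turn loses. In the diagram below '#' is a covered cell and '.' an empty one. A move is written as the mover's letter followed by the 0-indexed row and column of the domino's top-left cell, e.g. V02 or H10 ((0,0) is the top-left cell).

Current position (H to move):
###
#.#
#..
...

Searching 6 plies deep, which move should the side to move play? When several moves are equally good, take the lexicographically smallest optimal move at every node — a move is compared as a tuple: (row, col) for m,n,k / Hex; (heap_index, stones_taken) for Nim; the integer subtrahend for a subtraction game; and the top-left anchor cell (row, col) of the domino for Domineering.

[###/#.#/#../...] H move#1: H21:+1/###/#.#/###/...*, H30:-1/###/#.#/#../##., H31:-1/###/#.#/#../.##
[###/#.#/###/...] end (terminal -1, V#2); searched ###/#.#/#../... to 6

H's best at [###/#.#/#../...]: H21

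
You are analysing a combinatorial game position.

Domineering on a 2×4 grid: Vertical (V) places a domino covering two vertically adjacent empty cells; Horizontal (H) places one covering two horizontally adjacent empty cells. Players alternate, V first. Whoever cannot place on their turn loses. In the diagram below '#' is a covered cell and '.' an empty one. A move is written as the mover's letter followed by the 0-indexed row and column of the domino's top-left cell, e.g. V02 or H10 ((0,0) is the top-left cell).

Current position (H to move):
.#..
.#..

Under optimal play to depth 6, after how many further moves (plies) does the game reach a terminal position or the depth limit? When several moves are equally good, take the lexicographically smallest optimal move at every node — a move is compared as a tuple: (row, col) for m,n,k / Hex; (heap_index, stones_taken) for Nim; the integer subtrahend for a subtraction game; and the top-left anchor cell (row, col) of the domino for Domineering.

[.#../.#..] H move#1: H02:+1/.###/.#..*, H12:+1/.#../.###
[.###/.#..] V move#2: V00:-1/####/##..*
[####/##..] H move#3: H12:+1/####/####*
[####/####] end (terminal -1, V#4); searched .#../.#.. to 6

PV length from [.#../.#..]: 3 plies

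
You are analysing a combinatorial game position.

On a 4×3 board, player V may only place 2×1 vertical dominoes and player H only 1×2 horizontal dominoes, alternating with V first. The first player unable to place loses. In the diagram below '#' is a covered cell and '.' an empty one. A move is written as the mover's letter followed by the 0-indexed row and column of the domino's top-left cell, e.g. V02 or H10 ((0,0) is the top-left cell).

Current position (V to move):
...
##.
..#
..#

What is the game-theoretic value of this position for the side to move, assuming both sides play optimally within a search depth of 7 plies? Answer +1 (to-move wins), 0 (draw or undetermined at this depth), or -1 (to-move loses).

value(.../##./..#/..#, V) = +1

[.../##./..#/..#] V move#1: V02:-1/..#/###/..#/..#, V20:+1/.../##./#.#/#.#*, V21:+1/.../##./.##/.##
[.../##./#.#/#.#] H move#2: H00:-1/##./##./#.#/#.#*, H01:-1/.##/##./#.#/#.#
[##./##./#.#/#.#] V move#3: V02:+1/###/###/#.#/#.#*, V21:+1/##./##./###/###
[###/###/#.#/#.#] end (terminal -1, H#4); searched .../##./..#/..# to 7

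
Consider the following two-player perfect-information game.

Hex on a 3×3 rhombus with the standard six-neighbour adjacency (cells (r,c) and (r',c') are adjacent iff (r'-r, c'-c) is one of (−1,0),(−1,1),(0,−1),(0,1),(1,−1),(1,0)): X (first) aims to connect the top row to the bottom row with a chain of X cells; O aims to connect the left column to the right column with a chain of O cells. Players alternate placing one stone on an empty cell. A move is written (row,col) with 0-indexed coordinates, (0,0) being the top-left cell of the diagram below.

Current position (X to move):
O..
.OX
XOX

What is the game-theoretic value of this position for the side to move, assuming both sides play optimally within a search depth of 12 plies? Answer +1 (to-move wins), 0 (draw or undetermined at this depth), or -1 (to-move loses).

p1 X@[O../.OX/XOX]: (0,1)[OX./.OX/XOX]+1* (0,2)[O.X/.OX/XOX]+1 (1,0)[O../XOX/XOX]+1
p2 O@[OX./.OX/XOX]: (0,2)[OXO/.OX/XOX]-1* (1,0)[OX./OOX/XOX]-1
p3 X@[OXO/.OX/XOX]: (1,0)[OXO/XOX/XOX]+1*
p4 O@[OXO/XOX/XOX] terminal -1; root [O../.OX/XOX] d12

value(O../.OX/XOX, X) = +1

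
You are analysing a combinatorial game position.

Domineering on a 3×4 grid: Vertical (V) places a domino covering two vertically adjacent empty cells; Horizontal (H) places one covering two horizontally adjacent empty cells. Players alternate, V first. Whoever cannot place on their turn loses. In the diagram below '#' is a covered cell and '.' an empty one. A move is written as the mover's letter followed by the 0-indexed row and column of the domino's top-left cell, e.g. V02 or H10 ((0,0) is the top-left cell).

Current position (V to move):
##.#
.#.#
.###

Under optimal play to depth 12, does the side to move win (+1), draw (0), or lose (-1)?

value(##.#/.#.#/.###, V) = +1

p1 V@[##.#/.#.#/.###]: V02[####/.###/.###]+1* V10[##.#/##.#/####]+1
p2 H@[####/.###/.###] terminal -1; root [##.#/.#.#/.###] d12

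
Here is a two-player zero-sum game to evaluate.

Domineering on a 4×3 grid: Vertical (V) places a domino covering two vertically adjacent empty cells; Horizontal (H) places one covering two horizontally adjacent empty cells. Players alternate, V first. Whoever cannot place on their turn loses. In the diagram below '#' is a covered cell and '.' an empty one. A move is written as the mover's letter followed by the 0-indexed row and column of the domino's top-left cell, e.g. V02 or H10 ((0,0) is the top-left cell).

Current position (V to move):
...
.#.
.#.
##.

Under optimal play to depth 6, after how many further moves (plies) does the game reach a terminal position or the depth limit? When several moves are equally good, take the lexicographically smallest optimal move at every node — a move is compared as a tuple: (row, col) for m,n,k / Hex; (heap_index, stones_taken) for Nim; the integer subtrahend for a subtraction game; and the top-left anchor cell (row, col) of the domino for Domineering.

PV length from [.../.#./.#./##.]: 3 plies

ply 1, V at .../.#./.#./##. | V00=+1→#../##./.#./##.*; V02=+1→..#/.##/.#./##.; V10=+1→.../##./##./##.; V12=+1→.../.##/.##/##.; V22=+1→.../.#./.##/###
ply 2, H at #../##./.#./##. | H01=-1→###/##./.#./##.*
ply 3, V at ###/##./.#./##. | V12=+1→###/###/.##/##.*; V22=+1→###/##./.##/###
ply 4: ###/###/.##/##. is terminal -1 (H); from .../.#./.#./##. depth 6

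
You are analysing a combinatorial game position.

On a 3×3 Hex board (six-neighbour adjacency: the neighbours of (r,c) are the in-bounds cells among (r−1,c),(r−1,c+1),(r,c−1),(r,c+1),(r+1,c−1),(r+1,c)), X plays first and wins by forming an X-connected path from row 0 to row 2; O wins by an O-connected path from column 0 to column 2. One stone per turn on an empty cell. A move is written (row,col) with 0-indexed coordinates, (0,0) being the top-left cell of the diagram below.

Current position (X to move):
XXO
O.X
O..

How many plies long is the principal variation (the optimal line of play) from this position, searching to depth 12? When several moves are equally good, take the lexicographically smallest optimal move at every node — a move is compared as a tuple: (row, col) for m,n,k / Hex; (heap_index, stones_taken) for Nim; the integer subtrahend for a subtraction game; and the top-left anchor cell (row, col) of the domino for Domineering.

p1 X@[XXO/O.X/O..]: (1,1)[XXO/OXX/O..]+1* (2,1)[XXO/O.X/OX.]-1 (2,2)[XXO/O.X/O.X]-1
p2 O@[XXO/OXX/O..]: (2,1)[XXO/OXX/OO.]-1* (2,2)[XXO/OXX/O.O]-1
p3 X@[XXO/OXX/OO.]: (2,2)[XXO/OXX/OOX]+1*
p4 O@[XXO/OXX/OOX] terminal -1; root [XXO/O.X/O..] d12

PV length from [XXO/O.X/O..]: 3 plies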